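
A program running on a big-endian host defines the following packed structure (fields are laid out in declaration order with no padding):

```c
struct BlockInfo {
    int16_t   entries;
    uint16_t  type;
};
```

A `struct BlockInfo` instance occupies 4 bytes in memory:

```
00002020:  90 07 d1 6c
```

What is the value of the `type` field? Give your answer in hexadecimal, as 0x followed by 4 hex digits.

`type` follows `entries` (2 bytes), so it starts at byte offset 2 and occupies 2 bytes.
Bytes at offsets 2..3: D1 6C.
In big-endian order the high byte comes first in memory.
The bytes are already most-significant first: 0xD16C.

0xD16C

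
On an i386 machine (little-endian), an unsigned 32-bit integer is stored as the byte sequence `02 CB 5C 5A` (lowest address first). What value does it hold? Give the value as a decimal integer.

Little-endian: lowest address holds the least-significant byte.
Reassemble most-significant byte first: 5A 5C CB 02 → 0x5A5CCB02.
0x5A5CCB02 = 1516030722.

1516030722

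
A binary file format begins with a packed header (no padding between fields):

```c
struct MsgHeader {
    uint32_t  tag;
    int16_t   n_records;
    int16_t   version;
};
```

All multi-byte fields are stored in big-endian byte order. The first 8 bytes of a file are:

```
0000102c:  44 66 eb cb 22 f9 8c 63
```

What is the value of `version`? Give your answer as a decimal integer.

-29597

`version` follows `tag` (4 B), `n_records` (2 B), so it starts at offset 4 + 2 = 6 and occupies 2 bytes.
Bytes at offsets 6..7: 8C 63.
Big-endian stores the most-significant byte at the lowest address.
The bytes are already most-significant first: 0x8C63.
Top bit is set, so as a signed 16-bit value this is 0x8C63 − 2^16 = -29597.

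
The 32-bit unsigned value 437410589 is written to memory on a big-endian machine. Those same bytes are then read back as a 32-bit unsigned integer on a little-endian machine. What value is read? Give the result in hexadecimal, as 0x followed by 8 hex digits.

437410589 in 32-bit hexadecimal is 0x1A125B1D.
Stored big-endian, the bytes at ascending addresses are 1A 12 5B 1D.
Read back as little-endian, the first byte is least significant, giving 0x1D5B121A.

0x1D5B121A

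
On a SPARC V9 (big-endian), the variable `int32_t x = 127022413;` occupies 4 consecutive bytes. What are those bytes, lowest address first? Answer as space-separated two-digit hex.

127022413 in hexadecimal, padded to 32 bits, is 0x0792354D.
Split into bytes (most-significant first): 07 92 35 4D.
In big-endian order the high byte comes first in memory.
So the memory order matches the most-significant-first order: 07 92 35 4D.

07 92 35 4D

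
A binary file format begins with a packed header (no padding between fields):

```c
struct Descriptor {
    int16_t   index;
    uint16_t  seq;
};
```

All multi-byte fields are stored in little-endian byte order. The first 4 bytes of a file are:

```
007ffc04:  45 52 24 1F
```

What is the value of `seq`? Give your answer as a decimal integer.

`seq` follows `index` (2 bytes), so it starts at byte offset 2 and occupies 2 bytes.
Bytes at offsets 2..3: 24 1F.
Little-endian stores the least-significant byte at the lowest address.
Reassemble most-significant byte first: 1F 24 → 0x1F24.
0x1F24 = 7972.

7972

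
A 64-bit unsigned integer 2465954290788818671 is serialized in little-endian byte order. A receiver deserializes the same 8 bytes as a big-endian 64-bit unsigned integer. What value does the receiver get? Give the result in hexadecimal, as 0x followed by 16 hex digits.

0xEF5ED1BE5CD43822

2465954290788818671 in 64-bit hexadecimal is 0x2238D45CBED15EEF.
Stored little-endian, the bytes at ascending addresses are EF 5E D1 BE 5C D4 38 22.
Read back as big-endian, the last byte is least significant, giving 0xEF5ED1BE5CD43822.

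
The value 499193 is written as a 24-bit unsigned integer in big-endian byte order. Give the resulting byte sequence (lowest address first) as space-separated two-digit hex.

499193 in hexadecimal, padded to 24 bits, is 0x079DF9.
Split into bytes (most-significant first): 07 9D F9.
Big-endian stores the most-significant byte at the lowest address.
So the memory order matches the most-significant-first order: 07 9D F9.

07 9D F9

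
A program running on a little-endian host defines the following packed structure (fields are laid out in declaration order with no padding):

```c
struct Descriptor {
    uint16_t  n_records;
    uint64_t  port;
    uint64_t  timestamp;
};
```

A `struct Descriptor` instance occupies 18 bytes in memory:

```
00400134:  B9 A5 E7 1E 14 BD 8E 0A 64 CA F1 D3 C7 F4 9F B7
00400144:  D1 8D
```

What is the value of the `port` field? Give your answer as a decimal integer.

14583793101506354919

`port` follows `n_records` (2 bytes), so it starts at byte offset 2 and occupies 8 bytes.
Bytes at offsets 2..9: E7 1E 14 BD 8E 0A 64 CA.
In little-endian order the low byte comes first in memory.
Reassemble most-significant byte first: CA 64 0A 8E BD 14 1E E7 → 0xCA640A8EBD141EE7.
0xCA640A8EBD141EE7 = 14583793101506354919.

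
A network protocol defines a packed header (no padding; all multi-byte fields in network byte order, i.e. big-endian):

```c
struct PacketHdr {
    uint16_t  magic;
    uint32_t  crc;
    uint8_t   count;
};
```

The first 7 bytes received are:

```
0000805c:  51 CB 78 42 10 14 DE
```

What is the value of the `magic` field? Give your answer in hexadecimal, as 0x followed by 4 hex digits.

0x51CB

`magic` is the first field, at byte offset 0, occupying 2 bytes.
Bytes at offsets 0..1: 51 CB.
Big-endian: lowest address holds the most-significant byte.
The bytes are already most-significant first: 0x51CB.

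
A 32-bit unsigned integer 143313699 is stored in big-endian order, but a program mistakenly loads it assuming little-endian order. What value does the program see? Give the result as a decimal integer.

600541704

143313699 in 32-bit hexadecimal is 0x088ACB23.
Stored big-endian, the bytes at ascending addresses are 08 8A CB 23.
Read back as little-endian, the first byte is least significant, giving 0x23CB8A08.
0x23CB8A08 = 600541704.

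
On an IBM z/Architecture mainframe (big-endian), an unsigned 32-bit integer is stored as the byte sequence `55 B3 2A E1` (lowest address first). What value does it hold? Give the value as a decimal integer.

Big-endian: lowest address holds the most-significant byte.
The bytes are already most-significant first: 0x55B32AE1.
0x55B32AE1 = 1437805281.

1437805281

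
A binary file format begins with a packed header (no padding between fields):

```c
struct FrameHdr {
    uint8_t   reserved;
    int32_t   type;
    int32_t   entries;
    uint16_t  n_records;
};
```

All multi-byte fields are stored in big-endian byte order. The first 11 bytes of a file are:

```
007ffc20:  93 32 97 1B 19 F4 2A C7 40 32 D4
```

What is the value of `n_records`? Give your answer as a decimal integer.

`n_records` follows `reserved` (1 B), `type` (4 B), `entries` (4 B), so it starts at offset 1 + 4 + 4 = 9 and occupies 2 bytes.
Bytes at offsets 9..10: 32 D4.
Big-endian: lowest address holds the most-significant byte.
The bytes are already most-significant first: 0x32D4.
0x32D4 = 13012.

13012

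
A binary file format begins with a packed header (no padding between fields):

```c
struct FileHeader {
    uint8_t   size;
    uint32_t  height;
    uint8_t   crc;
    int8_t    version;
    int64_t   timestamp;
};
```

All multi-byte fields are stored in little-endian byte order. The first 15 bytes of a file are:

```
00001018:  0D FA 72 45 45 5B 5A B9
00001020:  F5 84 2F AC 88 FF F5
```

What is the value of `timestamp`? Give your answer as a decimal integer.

`timestamp` follows `size` (1 B), `height` (4 B), `crc` (1 B), `version` (1 B), so it starts at offset 1 + 4 + 1 + 1 = 7 and occupies 8 bytes.
Bytes at offsets 7..14: B9 F5 84 2F AC 88 FF F5.
Little-endian: lowest address holds the least-significant byte.
Reassemble most-significant byte first: F5 FF 88 AC 2F 84 F5 B9 → 0xF5FF88AC2F84F5B9.
Top bit is set, so as a signed 64-bit value this is 0xF5FF88AC2F84F5B9 − 2^64 = -720707142242994759.

-720707142242994759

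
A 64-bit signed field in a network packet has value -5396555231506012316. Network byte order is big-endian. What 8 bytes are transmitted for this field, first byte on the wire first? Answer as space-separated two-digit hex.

B5 1B 95 9B EF 4E E7 64

Two's complement of -5396555231506012316 in 64 bits: 5396555231506012316 = 0x4AE46A6410B1189C; invert → 0xB51B959BEF4EE763; add 1 → 0xB51B959BEF4EE764.
Split into bytes (most-significant first): B5 1B 95 9B EF 4E E7 64.
In big-endian order the high byte comes first in memory.
So the memory order matches the most-significant-first order: B5 1B 95 9B EF 4E E7 64.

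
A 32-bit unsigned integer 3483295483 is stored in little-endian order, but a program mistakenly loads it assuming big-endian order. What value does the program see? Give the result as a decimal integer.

4225670863

3483295483 in 32-bit hexadecimal is 0xCF9EDEFB.
Stored little-endian, the bytes at ascending addresses are FB DE 9E CF.
Read back as big-endian, the last byte is least significant, giving 0xFBDE9ECF.
0xFBDE9ECF = 4225670863.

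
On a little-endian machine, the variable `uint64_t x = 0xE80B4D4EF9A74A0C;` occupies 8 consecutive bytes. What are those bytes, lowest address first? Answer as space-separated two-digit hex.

0C 4A A7 F9 4E 4D 0B E8

Split into bytes (most-significant first): E8 0B 4D 4E F9 A7 4A 0C.
Little-endian stores the least-significant byte at the lowest address.
So at ascending addresses the bytes are 0C 4A A7 F9 4E 4D 0B E8.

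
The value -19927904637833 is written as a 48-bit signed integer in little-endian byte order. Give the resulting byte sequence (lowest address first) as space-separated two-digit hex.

Two's complement of -19927904637833 in 48 bits: 19927904637833 = 0x121FD3AD5389; invert → 0xEDE02C52AC76; add 1 → 0xEDE02C52AC77.
Split into bytes (most-significant first): ED E0 2C 52 AC 77.
Little-endian stores the least-significant byte at the lowest address.
So at ascending addresses the bytes are 77 AC 52 2C E0 ED.

77 AC 52 2C E0 ED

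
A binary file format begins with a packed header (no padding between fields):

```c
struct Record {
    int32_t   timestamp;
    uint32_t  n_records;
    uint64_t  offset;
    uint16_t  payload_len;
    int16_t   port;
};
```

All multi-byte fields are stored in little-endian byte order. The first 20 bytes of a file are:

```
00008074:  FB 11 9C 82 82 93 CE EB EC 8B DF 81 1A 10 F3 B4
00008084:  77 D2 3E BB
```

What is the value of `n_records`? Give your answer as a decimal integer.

3956183938

`n_records` follows `timestamp` (4 bytes), so it starts at byte offset 4 and occupies 4 bytes.
Bytes at offsets 4..7: 82 93 CE EB.
Little-endian: lowest address holds the least-significant byte.
Reassemble most-significant byte first: EB CE 93 82 → 0xEBCE9382.
0xEBCE9382 = 3956183938.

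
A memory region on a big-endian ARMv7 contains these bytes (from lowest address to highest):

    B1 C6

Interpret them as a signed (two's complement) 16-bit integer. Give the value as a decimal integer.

In big-endian order the high byte comes first in memory.
The bytes are already most-significant first: 0xB1C6.
Top bit is set, so as a signed 16-bit value this is 0xB1C6 − 2^16 = -20026.

-20026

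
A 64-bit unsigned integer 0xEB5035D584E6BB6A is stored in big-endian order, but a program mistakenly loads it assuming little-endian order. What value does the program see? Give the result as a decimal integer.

7690994246852366571

Stored big-endian, the bytes at ascending addresses are EB 50 35 D5 84 E6 BB 6A.
Read back as little-endian, the first byte is least significant, giving 0x6ABBE684D53550EB.
0x6ABBE684D53550EB = 7690994246852366571.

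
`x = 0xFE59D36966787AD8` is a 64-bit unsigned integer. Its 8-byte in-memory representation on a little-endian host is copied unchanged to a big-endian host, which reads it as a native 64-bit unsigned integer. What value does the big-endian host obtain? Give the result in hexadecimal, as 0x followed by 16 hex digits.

Stored little-endian, the bytes at ascending addresses are D8 7A 78 66 69 D3 59 FE.
Read back as big-endian, the last byte is least significant, giving 0xD87A786669D359FE.

0xD87A786669D359FE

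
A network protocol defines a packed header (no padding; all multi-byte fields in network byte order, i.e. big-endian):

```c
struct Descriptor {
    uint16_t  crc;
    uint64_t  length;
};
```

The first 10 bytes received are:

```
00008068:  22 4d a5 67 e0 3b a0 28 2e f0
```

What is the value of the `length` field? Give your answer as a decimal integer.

11918741485553987312

`length` follows `crc` (2 bytes), so it starts at byte offset 2 and occupies 8 bytes.
Bytes at offsets 2..9: A5 67 E0 3B A0 28 2E F0.
Big-endian stores the most-significant byte at the lowest address.
The bytes are already most-significant first: 0xA567E03BA0282EF0.
0xA567E03BA0282EF0 = 11918741485553987312.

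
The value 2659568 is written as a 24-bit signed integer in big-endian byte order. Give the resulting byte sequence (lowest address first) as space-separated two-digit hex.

2659568 in hexadecimal, padded to 24 bits, is 0x2894F0.
Split into bytes (most-significant first): 28 94 F0.
Big-endian stores the most-significant byte at the lowest address.
So the memory order matches the most-significant-first order: 28 94 F0.

28 94 F0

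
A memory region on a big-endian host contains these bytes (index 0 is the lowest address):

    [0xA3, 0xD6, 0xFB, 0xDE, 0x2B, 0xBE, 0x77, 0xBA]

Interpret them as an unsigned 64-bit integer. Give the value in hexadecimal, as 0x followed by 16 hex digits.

0xA3D6FBDE2BBE77BA

Big-endian stores the most-significant byte at the lowest address.
The bytes are already most-significant first: 0xA3D6FBDE2BBE77BA.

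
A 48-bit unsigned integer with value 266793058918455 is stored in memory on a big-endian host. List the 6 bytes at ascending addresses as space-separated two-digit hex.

F2 A5 99 81 60 37

266793058918455 in hexadecimal, padded to 48 bits, is 0xF2A599816037.
Split into bytes (most-significant first): F2 A5 99 81 60 37.
Big-endian stores the most-significant byte at the lowest address.
So the memory order matches the most-significant-first order: F2 A5 99 81 60 37.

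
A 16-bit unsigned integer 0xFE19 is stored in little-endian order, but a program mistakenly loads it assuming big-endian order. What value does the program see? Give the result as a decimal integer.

Stored little-endian, the bytes at ascending addresses are 19 FE.
Read back as big-endian, the last byte is least significant, giving 0x19FE.
0x19FE = 6654.

6654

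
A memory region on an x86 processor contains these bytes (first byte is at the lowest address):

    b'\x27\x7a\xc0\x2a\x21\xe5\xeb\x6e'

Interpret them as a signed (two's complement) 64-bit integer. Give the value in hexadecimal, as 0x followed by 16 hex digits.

0x6EEBE5212AC07A27

Little-endian: lowest address holds the least-significant byte.
Reassemble most-significant byte first: 6E EB E5 21 2A C0 7A 27 → 0x6EEBE5212AC07A27.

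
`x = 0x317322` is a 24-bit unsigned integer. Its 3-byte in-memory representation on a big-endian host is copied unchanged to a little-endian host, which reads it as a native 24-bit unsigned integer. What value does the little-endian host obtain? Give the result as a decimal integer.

Stored big-endian, the bytes at ascending addresses are 31 73 22.
Read back as little-endian, the first byte is least significant, giving 0x227331.
0x227331 = 2257713.

2257713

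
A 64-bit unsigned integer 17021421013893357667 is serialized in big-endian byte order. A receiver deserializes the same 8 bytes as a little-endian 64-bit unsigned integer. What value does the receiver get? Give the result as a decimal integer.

7178873669706070252

17021421013893357667 in 64-bit hexadecimal is 0xEC383C3A917BA063.
Stored big-endian, the bytes at ascending addresses are EC 38 3C 3A 91 7B A0 63.
Read back as little-endian, the first byte is least significant, giving 0x63A07B913A3C38EC.
0x63A07B913A3C38EC = 7178873669706070252.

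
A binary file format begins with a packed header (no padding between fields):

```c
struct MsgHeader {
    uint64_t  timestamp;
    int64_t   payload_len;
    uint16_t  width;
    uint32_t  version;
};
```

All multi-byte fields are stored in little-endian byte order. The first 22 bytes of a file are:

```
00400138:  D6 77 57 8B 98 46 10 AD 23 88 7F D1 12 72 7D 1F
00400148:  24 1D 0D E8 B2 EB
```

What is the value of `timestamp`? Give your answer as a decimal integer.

12470544989175642070

`timestamp` is the first field, at byte offset 0, occupying 8 bytes.
Bytes at offsets 0..7: D6 77 57 8B 98 46 10 AD.
Little-endian stores the least-significant byte at the lowest address.
Reassemble most-significant byte first: AD 10 46 98 8B 57 77 D6 → 0xAD1046988B5777D6.
0xAD1046988B5777D6 = 12470544989175642070.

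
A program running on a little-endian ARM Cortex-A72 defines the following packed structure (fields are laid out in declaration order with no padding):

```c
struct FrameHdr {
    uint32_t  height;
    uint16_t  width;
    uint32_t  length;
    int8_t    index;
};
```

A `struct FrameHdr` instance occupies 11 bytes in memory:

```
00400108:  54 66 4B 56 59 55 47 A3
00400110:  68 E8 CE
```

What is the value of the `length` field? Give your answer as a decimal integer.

3899171655

`length` follows `height` (4 B), `width` (2 B), so it starts at offset 4 + 2 = 6 and occupies 4 bytes.
Bytes at offsets 6..9: 47 A3 68 E8.
Little-endian: lowest address holds the least-significant byte.
Reassemble most-significant byte first: E8 68 A3 47 → 0xE868A347.
0xE868A347 = 3899171655.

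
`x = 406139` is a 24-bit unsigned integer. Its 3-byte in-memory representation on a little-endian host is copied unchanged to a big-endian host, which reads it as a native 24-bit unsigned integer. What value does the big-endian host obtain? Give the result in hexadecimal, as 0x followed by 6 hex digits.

406139 in 24-bit hexadecimal is 0x06327B.
Stored little-endian, the bytes at ascending addresses are 7B 32 06.
Read back as big-endian, the last byte is least significant, giving 0x7B3206.

0x7B3206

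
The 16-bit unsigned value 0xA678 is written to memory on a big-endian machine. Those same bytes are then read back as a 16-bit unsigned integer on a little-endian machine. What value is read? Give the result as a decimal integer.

30886

Stored big-endian, the bytes at ascending addresses are A6 78.
Read back as little-endian, the first byte is least significant, giving 0x78A6.
0x78A6 = 30886.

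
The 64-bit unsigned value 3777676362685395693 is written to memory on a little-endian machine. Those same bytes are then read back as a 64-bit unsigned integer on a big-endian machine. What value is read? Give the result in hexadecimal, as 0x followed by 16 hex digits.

0xEDB2400AA3006D34

3777676362685395693 in 64-bit hexadecimal is 0x346D00A30A40B2ED.
Stored little-endian, the bytes at ascending addresses are ED B2 40 0A A3 00 6D 34.
Read back as big-endian, the last byte is least significant, giving 0xEDB2400AA3006D34.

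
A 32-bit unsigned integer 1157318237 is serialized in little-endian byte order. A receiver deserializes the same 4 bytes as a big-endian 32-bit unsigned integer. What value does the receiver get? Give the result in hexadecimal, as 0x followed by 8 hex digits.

1157318237 in 32-bit hexadecimal is 0x44FB465D.
Stored little-endian, the bytes at ascending addresses are 5D 46 FB 44.
Read back as big-endian, the last byte is least significant, giving 0x5D46FB44.

0x5D46FB44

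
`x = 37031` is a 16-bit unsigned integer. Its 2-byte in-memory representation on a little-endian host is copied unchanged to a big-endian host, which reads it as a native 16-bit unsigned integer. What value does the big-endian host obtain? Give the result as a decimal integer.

42896

37031 in 16-bit hexadecimal is 0x90A7.
Stored little-endian, the bytes at ascending addresses are A7 90.
Read back as big-endian, the last byte is least significant, giving 0xA790.
0xA790 = 42896.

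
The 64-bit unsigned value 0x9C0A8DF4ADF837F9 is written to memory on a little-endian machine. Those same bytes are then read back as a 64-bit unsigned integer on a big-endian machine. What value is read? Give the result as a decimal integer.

Stored little-endian, the bytes at ascending addresses are F9 37 F8 AD F4 8D 0A 9C.
Read back as big-endian, the last byte is least significant, giving 0xF937F8ADF48D0A9C.
0xF937F8ADF48D0A9C = 17958095465179056796.

17958095465179056796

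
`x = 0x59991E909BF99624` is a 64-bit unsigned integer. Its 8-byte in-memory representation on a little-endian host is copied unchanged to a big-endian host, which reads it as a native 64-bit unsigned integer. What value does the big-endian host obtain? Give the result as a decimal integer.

2636569078405175641

Stored little-endian, the bytes at ascending addresses are 24 96 F9 9B 90 1E 99 59.
Read back as big-endian, the last byte is least significant, giving 0x2496F99B901E9959.
0x2496F99B901E9959 = 2636569078405175641.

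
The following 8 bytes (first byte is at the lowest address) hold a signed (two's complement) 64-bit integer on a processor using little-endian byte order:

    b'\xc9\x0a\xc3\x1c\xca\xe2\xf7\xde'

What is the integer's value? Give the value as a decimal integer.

Little-endian stores the least-significant byte at the lowest address.
Reassemble most-significant byte first: DE F7 E2 CA 1C C3 0A C9 → 0xDEF7E2CA1CC30AC9.
Top bit is set, so as a signed 64-bit value this is 0xDEF7E2CA1CC30AC9 − 2^64 = -2380184520348202295.

-2380184520348202295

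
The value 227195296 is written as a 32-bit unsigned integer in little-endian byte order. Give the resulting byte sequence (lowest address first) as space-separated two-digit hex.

A0 B9 8A 0D

227195296 in hexadecimal, padded to 32 bits, is 0x0D8AB9A0.
Split into bytes (most-significant first): 0D 8A B9 A0.
Little-endian stores the least-significant byte at the lowest address.
So at ascending addresses the bytes are A0 B9 8A 0D.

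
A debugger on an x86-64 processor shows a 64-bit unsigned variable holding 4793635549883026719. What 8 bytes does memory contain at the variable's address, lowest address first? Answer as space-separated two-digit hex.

1F 4D 76 85 22 6A 86 42

4793635549883026719 in hexadecimal, padded to 64 bits, is 0x42866A2285764D1F.
Split into bytes (most-significant first): 42 86 6A 22 85 76 4D 1F.
Little-endian stores the least-significant byte at the lowest address.
So at ascending addresses the bytes are 1F 4D 76 85 22 6A 86 42.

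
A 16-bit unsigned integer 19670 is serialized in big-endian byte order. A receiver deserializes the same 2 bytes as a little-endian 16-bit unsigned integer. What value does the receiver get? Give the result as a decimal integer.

19670 in 16-bit hexadecimal is 0x4CD6.
Stored big-endian, the bytes at ascending addresses are 4C D6.
Read back as little-endian, the first byte is least significant, giving 0xD64C.
0xD64C = 54860.

54860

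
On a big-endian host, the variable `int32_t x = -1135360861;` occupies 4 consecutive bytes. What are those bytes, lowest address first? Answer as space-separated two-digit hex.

Two's complement of -1135360861 in 32 bits: 1135360861 = 0x43AC3B5D; invert → 0xBC53C4A2; add 1 → 0xBC53C4A3.
Split into bytes (most-significant first): BC 53 C4 A3.
In big-endian order the high byte comes first in memory.
So the memory order matches the most-significant-first order: BC 53 C4 A3.

BC 53 C4 A3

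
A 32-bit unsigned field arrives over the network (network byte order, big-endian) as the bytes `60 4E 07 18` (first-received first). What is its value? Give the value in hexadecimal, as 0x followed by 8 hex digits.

0x604E0718

Big-endian stores the most-significant byte at the lowest address.
The bytes are already most-significant first: 0x604E0718.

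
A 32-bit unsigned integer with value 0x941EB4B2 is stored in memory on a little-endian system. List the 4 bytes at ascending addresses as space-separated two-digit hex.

B2 B4 1E 94

Split into bytes (most-significant first): 94 1E B4 B2.
Little-endian stores the least-significant byte at the lowest address.
So at ascending addresses the bytes are B2 B4 1E 94.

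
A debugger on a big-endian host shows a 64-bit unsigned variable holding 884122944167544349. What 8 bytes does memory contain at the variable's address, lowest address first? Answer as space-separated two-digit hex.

884122944167544349 in hexadecimal, padded to 64 bits, is 0x0C45092228E1061D.
Split into bytes (most-significant first): 0C 45 09 22 28 E1 06 1D.
Big-endian stores the most-significant byte at the lowest address.
So the memory order matches the most-significant-first order: 0C 45 09 22 28 E1 06 1D.

0C 45 09 22 28 E1 06 1D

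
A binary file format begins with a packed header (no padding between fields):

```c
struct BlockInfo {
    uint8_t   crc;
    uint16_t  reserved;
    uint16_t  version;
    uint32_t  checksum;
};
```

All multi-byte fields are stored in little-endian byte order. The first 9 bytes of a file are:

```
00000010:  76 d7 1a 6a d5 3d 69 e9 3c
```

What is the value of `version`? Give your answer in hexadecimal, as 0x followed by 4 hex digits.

`version` follows `crc` (1 B), `reserved` (2 B), so it starts at offset 1 + 2 = 3 and occupies 2 bytes.
Bytes at offsets 3..4: 6A D5.
Little-endian: lowest address holds the least-significant byte.
Reassemble most-significant byte first: D5 6A → 0xD56A.

0xD56A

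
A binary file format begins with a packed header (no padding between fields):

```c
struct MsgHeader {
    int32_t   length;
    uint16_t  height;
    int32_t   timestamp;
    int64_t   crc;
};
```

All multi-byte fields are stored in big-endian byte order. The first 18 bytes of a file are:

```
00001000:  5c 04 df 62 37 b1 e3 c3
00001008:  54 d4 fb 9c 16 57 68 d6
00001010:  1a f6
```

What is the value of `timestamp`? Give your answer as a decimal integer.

`timestamp` follows `length` (4 B), `height` (2 B), so it starts at offset 4 + 2 = 6 and occupies 4 bytes.
Bytes at offsets 6..9: E3 C3 54 D4.
In big-endian order the high byte comes first in memory.
The bytes are already most-significant first: 0xE3C354D4.
Top bit is set, so as a signed 32-bit value this is 0xE3C354D4 − 2^32 = -473738028.

-473738028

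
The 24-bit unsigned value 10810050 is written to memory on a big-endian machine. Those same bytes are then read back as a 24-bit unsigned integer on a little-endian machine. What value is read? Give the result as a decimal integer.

12776100

10810050 in 24-bit hexadecimal is 0xA4F2C2.
Stored big-endian, the bytes at ascending addresses are A4 F2 C2.
Read back as little-endian, the first byte is least significant, giving 0xC2F2A4.
0xC2F2A4 = 12776100.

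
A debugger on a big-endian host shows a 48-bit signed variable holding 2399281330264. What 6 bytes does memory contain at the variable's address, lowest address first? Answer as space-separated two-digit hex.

2399281330264 in hexadecimal, padded to 48 bits, is 0x022EA04FB858.
Split into bytes (most-significant first): 02 2E A0 4F B8 58.
In big-endian order the high byte comes first in memory.
So the memory order matches the most-significant-first order: 02 2E A0 4F B8 58.

02 2E A0 4F B8 58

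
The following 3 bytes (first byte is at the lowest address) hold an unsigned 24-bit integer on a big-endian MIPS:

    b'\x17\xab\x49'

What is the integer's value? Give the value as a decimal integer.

Big-endian: lowest address holds the most-significant byte.
The bytes are already most-significant first: 0x17AB49.
0x17AB49 = 1551177.

1551177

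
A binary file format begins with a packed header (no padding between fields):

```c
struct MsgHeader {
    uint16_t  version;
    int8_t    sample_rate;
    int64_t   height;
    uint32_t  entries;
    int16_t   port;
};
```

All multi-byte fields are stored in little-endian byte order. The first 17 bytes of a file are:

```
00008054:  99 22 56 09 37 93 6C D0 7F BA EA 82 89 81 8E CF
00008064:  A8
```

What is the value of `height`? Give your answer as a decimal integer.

-1532772190014720247

`height` follows `version` (2 B), `sample_rate` (1 B), so it starts at offset 2 + 1 = 3 and occupies 8 bytes.
Bytes at offsets 3..10: 09 37 93 6C D0 7F BA EA.
Little-endian stores the least-significant byte at the lowest address.
Reassemble most-significant byte first: EA BA 7F D0 6C 93 37 09 → 0xEABA7FD06C933709.
Top bit is set, so as a signed 64-bit value this is 0xEABA7FD06C933709 − 2^64 = -1532772190014720247.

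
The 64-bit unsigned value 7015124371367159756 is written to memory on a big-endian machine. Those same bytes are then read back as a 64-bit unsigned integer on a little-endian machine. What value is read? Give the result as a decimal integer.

14728889207325612641

7015124371367159756 in 64-bit hexadecimal is 0x615ABA72B28667CC.
Stored big-endian, the bytes at ascending addresses are 61 5A BA 72 B2 86 67 CC.
Read back as little-endian, the first byte is least significant, giving 0xCC6786B272BA5A61.
0xCC6786B272BA5A61 = 14728889207325612641.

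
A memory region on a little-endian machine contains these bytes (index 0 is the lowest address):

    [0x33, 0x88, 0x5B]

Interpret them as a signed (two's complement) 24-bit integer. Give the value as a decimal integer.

5998643

Little-endian stores the least-significant byte at the lowest address.
Reassemble most-significant byte first: 5B 88 33 → 0x5B8833.
0x5B8833 = 5998643.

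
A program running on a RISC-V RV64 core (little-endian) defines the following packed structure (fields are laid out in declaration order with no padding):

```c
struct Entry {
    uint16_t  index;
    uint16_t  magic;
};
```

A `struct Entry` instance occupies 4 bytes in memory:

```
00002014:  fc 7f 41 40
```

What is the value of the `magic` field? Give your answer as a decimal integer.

16449

`magic` follows `index` (2 bytes), so it starts at byte offset 2 and occupies 2 bytes.
Bytes at offsets 2..3: 41 40.
In little-endian order the low byte comes first in memory.
Reassemble most-significant byte first: 40 41 → 0x4041.
0x4041 = 16449.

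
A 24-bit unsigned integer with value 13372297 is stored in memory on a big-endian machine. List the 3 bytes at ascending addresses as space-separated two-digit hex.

CC 0B 89

13372297 in hexadecimal, padded to 24 bits, is 0xCC0B89.
Split into bytes (most-significant first): CC 0B 89.
Big-endian stores the most-significant byte at the lowest address.
So the memory order matches the most-significant-first order: CC 0B 89.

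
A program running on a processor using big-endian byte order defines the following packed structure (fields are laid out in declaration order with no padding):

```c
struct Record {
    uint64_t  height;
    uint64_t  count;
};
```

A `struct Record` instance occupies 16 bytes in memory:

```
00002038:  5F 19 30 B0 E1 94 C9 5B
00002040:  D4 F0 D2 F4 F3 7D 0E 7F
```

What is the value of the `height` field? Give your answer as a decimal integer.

`height` is the first field, at byte offset 0, occupying 8 bytes.
Bytes at offsets 0..7: 5F 19 30 B0 E1 94 C9 5B.
Big-endian: lowest address holds the most-significant byte.
The bytes are already most-significant first: 0x5F1930B0E194C95B.
0x5F1930B0E194C95B = 6852561844277922139.

6852561844277922139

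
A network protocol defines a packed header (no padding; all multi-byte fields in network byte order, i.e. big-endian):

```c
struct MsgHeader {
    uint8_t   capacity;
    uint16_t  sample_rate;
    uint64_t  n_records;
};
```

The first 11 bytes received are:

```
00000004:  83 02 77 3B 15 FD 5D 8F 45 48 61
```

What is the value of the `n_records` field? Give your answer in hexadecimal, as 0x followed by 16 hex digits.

`n_records` follows `capacity` (1 B), `sample_rate` (2 B), so it starts at offset 1 + 2 = 3 and occupies 8 bytes.
Bytes at offsets 3..10: 3B 15 FD 5D 8F 45 48 61.
In big-endian order the high byte comes first in memory.
The bytes are already most-significant first: 0x3B15FD5D8F454861.

0x3B15FD5D8F454861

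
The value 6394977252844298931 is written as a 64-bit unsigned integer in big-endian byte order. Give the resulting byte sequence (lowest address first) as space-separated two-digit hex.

58 BF 85 ED EE 7C E2 B3

6394977252844298931 in hexadecimal, padded to 64 bits, is 0x58BF85EDEE7CE2B3.
Split into bytes (most-significant first): 58 BF 85 ED EE 7C E2 B3.
In big-endian order the high byte comes first in memory.
So the memory order matches the most-significant-first order: 58 BF 85 ED EE 7C E2 B3.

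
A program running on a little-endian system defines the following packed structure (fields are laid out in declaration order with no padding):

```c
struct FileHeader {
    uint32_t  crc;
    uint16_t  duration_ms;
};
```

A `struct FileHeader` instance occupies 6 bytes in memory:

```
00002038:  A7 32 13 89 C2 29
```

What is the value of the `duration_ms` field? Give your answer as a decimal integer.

10690

`duration_ms` follows `crc` (4 bytes), so it starts at byte offset 4 and occupies 2 bytes.
Bytes at offsets 4..5: C2 29.
Little-endian: lowest address holds the least-significant byte.
Reassemble most-significant byte first: 29 C2 → 0x29C2.
0x29C2 = 10690.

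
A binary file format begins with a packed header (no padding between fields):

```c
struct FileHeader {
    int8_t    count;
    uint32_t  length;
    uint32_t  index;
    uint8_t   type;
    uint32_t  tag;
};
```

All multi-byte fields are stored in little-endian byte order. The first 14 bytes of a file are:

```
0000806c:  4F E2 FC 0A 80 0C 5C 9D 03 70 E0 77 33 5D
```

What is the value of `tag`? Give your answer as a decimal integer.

`tag` follows `count` (1 B), `length` (4 B), `index` (4 B), `type` (1 B), so it starts at offset 1 + 4 + 4 + 1 = 10 and occupies 4 bytes.
Bytes at offsets 10..13: E0 77 33 5D.
In little-endian order the low byte comes first in memory.
Reassemble most-significant byte first: 5D 33 77 E0 → 0x5D3377E0.
0x5D3377E0 = 1563654112.

1563654112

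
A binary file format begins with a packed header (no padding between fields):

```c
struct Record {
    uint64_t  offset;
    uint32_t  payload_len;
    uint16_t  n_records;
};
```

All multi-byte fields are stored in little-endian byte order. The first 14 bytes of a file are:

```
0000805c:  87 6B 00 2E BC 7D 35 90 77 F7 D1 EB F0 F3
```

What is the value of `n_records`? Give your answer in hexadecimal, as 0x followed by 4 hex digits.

0xF3F0

`n_records` follows `offset` (8 B), `payload_len` (4 B), so it starts at offset 8 + 4 = 12 and occupies 2 bytes.
Bytes at offsets 12..13: F0 F3.
Little-endian stores the least-significant byte at the lowest address.
Reassemble most-significant byte first: F3 F0 → 0xF3F0.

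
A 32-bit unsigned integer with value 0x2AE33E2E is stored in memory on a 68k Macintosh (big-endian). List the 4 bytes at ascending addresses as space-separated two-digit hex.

2A E3 3E 2E

Split into bytes (most-significant first): 2A E3 3E 2E.
Big-endian: lowest address holds the most-significant byte.
So the memory order matches the most-significant-first order: 2A E3 3E 2E.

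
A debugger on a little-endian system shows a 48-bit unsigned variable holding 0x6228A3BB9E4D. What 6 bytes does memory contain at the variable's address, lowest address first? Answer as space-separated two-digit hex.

4D 9E BB A3 28 62

Split into bytes (most-significant first): 62 28 A3 BB 9E 4D.
Little-endian: lowest address holds the least-significant byte.
So at ascending addresses the bytes are 4D 9E BB A3 28 62.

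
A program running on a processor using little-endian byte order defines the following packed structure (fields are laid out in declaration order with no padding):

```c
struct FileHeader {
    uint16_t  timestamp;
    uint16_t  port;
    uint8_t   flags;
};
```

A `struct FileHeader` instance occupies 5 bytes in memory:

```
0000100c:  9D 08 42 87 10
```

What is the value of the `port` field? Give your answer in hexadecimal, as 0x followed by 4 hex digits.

0x8742

`port` follows `timestamp` (2 bytes), so it starts at byte offset 2 and occupies 2 bytes.
Bytes at offsets 2..3: 42 87.
In little-endian order the low byte comes first in memory.
Reassemble most-significant byte first: 87 42 → 0x8742.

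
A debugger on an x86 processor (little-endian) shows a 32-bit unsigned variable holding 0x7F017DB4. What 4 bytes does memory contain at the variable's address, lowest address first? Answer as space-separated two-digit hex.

Split into bytes (most-significant first): 7F 01 7D B4.
Little-endian stores the least-significant byte at the lowest address.
So at ascending addresses the bytes are B4 7D 01 7F.

B4 7D 01 7F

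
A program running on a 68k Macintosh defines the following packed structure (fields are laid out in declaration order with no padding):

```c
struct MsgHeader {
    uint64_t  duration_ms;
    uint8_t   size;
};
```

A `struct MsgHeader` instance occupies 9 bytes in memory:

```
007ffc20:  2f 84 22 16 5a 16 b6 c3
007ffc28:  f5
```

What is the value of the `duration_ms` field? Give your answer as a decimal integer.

`duration_ms` is the first field, at byte offset 0, occupying 8 bytes.
Bytes at offsets 0..7: 2F 84 22 16 5A 16 B6 C3.
Big-endian: lowest address holds the most-significant byte.
The bytes are already most-significant first: 0x2F8422165A16B6C3.
0x2F8422165A16B6C3 = 3423899096104482499.

3423899096104482499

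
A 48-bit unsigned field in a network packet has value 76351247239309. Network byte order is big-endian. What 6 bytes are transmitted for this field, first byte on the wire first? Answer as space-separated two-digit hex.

45 70 E8 F8 48 8D

76351247239309 in hexadecimal, padded to 48 bits, is 0x4570E8F8488D.
Split into bytes (most-significant first): 45 70 E8 F8 48 8D.
In big-endian order the high byte comes first in memory.
So the memory order matches the most-significant-first order: 45 70 E8 F8 48 8D.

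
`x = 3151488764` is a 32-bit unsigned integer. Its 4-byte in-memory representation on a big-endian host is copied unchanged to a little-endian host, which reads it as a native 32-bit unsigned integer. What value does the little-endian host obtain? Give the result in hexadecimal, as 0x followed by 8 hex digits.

3151488764 in 32-bit hexadecimal is 0xBBD7E6FC.
Stored big-endian, the bytes at ascending addresses are BB D7 E6 FC.
Read back as little-endian, the first byte is least significant, giving 0xFCE6D7BB.

0xFCE6D7BB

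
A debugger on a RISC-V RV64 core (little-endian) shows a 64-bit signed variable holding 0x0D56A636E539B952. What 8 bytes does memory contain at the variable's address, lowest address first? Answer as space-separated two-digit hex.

Split into bytes (most-significant first): 0D 56 A6 36 E5 39 B9 52.
In little-endian order the low byte comes first in memory.
So at ascending addresses the bytes are 52 B9 39 E5 36 A6 56 0D.

52 B9 39 E5 36 A6 56 0D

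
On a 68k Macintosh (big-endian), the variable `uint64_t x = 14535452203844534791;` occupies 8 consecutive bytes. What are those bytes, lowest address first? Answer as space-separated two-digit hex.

14535452203844534791 in hexadecimal, padded to 64 bits, is 0xC9B84CC46BD28207.
Split into bytes (most-significant first): C9 B8 4C C4 6B D2 82 07.
Big-endian: lowest address holds the most-significant byte.
So the memory order matches the most-significant-first order: C9 B8 4C C4 6B D2 82 07.

C9 B8 4C C4 6B D2 82 07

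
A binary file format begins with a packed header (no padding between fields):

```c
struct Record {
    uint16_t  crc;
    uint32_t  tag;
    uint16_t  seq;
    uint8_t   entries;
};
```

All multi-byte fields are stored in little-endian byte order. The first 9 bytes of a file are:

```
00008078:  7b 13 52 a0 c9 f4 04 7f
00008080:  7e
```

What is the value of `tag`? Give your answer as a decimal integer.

`tag` follows `crc` (2 bytes), so it starts at byte offset 2 and occupies 4 bytes.
Bytes at offsets 2..5: 52 A0 C9 F4.
In little-endian order the low byte comes first in memory.
Reassemble most-significant byte first: F4 C9 A0 52 → 0xF4C9A052.
0xF4C9A052 = 4106854482.

4106854482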